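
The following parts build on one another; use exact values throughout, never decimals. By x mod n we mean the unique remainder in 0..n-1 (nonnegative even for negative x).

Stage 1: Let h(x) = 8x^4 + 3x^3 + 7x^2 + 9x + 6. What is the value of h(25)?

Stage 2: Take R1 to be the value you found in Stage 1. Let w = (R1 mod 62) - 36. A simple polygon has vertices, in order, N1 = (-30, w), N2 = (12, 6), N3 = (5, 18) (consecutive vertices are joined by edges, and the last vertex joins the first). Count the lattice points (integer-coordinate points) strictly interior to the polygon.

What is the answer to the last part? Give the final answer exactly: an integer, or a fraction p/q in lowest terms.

Stage 1: 8*(25)^4 + 3*(25)^3 + 7*(25)^2 + 9*(25)^1 + 6 = (3125000) + (46875) + (4375) + (225) + (6) = 3176481; answer 3176481
Stage 2: R1 = 3176481; w = -1; cross terms: (-30*6 - 12*-1)=-168, (12*18 - 5*6)=186, (5*-1 - -30*18)=535; twice the area = |553| = 553; area = 553/2; boundary points = 7 + 1 + 1 = 9; strictly interior points = area - boundary/2 + 1 = 273; answer 273

273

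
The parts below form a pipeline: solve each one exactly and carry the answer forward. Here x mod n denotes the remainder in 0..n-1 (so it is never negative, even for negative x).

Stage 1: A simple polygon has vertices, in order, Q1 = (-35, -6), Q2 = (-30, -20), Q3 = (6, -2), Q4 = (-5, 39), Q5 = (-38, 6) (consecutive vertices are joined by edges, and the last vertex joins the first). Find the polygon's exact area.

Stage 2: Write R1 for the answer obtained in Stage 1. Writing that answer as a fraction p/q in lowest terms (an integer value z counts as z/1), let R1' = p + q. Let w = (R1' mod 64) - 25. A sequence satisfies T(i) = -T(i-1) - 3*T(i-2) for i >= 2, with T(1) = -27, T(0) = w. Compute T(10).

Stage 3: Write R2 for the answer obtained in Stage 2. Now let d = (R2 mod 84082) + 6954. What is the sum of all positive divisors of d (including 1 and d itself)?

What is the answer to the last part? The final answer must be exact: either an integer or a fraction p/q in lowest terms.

Stage 1: cross terms: (-35*-20 - -30*-6)=520, (-30*-2 - 6*-20)=180, (6*39 - -5*-2)=224, (-5*6 - -38*39)=1452, (-38*-6 - -35*6)=438; twice the area = |2814| = 2814; area = 1407; answer 1407
Stage 2: R1 = 1407; threaded value p + q = 1408; w = -25; T(2) = -1*(-27) - 3*(-25) = 102; iterating: T(2)=102, T(3)=-21, T(4)=-285, T(5)=348, T(6)=507, T(7)=-1551, T(8)=30, T(9)=4623, T(10)=-4713; answer -4713
Stage 3: R2 = -4713; d = 86323; 86323 is prime, so its only divisors are 1 and 86323; sigma = 1 + 86323 = 86324; answer 86324

86324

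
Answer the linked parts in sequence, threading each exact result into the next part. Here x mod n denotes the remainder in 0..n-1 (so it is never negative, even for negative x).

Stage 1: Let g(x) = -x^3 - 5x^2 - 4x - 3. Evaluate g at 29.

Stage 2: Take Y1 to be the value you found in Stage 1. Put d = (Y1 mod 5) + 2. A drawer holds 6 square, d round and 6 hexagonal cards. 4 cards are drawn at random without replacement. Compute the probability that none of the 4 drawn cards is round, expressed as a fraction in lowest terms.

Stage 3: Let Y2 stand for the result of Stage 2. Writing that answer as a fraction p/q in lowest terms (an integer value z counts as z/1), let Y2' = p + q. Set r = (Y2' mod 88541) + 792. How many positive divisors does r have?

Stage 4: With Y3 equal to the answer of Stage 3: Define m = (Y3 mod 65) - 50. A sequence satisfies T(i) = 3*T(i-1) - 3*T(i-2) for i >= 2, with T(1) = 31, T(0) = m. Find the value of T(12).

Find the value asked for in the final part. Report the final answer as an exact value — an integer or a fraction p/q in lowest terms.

Stage 1: -1*(29)^3 - 5*(29)^2 - 4*(29)^1 - 3 = (-24389) + (-4205) + (-116) + (-3) = -28713; answer -28713
Stage 2: Y1 = -28713; d = 4; total draws C(16,4) = 1820; favorable C(12,4) = 495; P = 99/364; answer 99/364
Stage 3: Y2 = 99/364; threaded value p + q = 463; r = 1255; 1255 = 5 * 251; number of divisors = (1+1) * (1+1) = 4; answer 4
Stage 4: Y3 = 4; m = -46; T(2) = 3*(31) - 3*(-46) = 231; iterating: T(2)=231, T(3)=600, T(4)=1107, T(5)=1521, T(6)=1242, T(7)=-837, T(8)=-6237, T(9)=-16200, T(10)=-29889, T(11)=-41067, T(12)=-33534; answer -33534

-33534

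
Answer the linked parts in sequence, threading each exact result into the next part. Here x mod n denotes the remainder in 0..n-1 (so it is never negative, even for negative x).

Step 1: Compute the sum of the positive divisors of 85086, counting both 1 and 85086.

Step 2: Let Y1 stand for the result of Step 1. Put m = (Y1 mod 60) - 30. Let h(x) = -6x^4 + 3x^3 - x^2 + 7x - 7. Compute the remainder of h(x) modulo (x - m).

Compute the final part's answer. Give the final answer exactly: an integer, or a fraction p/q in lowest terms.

-4942117

Step 1: 85086 = 2 * 3^2 * 29 * 163; sigma = (1 + 2) * (1 + 3 + 9) * (1 + 29) * (1 + 163) = 3 * 13 * 30 * 164 = 191880; answer 191880
Step 2: Y1 = 191880; m = -30; remainder = value at the root: -6*(-30)^4 + 3*(-30)^3 - 1*(-30)^2 + 7*(-30)^1 - 7 = (-4860000) + (-81000) + (-900) + (-210) + (-7) = -4942117; answer -4942117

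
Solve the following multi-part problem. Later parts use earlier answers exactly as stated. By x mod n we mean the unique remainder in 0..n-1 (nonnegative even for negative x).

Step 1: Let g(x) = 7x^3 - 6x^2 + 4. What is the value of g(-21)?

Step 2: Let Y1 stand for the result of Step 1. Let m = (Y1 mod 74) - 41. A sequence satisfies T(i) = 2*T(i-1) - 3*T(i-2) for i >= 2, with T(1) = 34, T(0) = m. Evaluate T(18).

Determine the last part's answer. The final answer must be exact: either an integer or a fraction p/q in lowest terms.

-740794

Step 1: 7*(-21)^3 - 6*(-21)^2 + 4 = (-64827) + (-2646) + (4) = -67469; answer -67469
Step 2: Y1 = -67469; m = -22; T(2) = 2*(34) - 3*(-22) = 134; iterating: T(2)=134, T(3)=166, T(4)=-70, T(5)=-638, T(6)=-1066, T(7)=-218, T(8)=2762, T(9)=6178, T(10)=4070, T(11)=-10394, T(12)=-32998, T(13)=-34814, T(14)=29366, T(15)=163174, T(16)=238250, T(17)=-13022, T(18)=-740794; answer -740794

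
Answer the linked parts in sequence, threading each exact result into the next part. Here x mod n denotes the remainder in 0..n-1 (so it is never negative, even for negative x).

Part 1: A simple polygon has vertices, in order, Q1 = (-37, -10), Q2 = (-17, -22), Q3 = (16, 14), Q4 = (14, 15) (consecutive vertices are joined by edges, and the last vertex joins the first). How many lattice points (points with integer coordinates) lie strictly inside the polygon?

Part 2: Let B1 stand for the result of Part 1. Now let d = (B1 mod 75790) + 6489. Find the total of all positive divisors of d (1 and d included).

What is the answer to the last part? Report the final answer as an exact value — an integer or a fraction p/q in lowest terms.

Part 1: cross terms: (-37*-22 - -17*-10)=644, (-17*14 - 16*-22)=114, (16*15 - 14*14)=44, (14*-10 - -37*15)=415; twice the area = |1217| = 1217; area = 1217/2; boundary points = 4 + 3 + 1 + 1 = 9; strictly interior points = area - boundary/2 + 1 = 605; answer 605
Part 2: B1 = 605; d = 7094; 7094 = 2 * 3547; sigma = (1 + 2) * (1 + 3547) = 3 * 3548 = 10644; answer 10644

10644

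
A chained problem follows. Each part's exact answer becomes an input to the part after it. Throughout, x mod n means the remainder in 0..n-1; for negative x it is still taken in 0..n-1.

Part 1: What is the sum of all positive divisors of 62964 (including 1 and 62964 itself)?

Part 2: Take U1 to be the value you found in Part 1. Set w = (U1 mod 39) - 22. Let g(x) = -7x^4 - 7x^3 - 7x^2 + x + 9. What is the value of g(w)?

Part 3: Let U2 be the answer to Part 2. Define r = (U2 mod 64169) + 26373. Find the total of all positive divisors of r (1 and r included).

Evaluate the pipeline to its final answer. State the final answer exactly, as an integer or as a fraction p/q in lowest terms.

Part 1: 62964 = 2^2 * 3^3 * 11 * 53; sigma = (1 + 2 + 4) * (1 + 3 + 9 + 27) * (1 + 11) * (1 + 53) = 7 * 40 * 12 * 54 = 181440; answer 181440
Part 2: U1 = 181440; w = -10; -7*(-10)^4 - 7*(-10)^3 - 7*(-10)^2 + 1*(-10)^1 + 9 = (-70000) + (7000) + (-700) + (-10) + (9) = -63701; answer -63701
Part 3: U2 = -63701; r = 26841; 26841 = 3 * 23 * 389; sigma = (1 + 3) * (1 + 23) * (1 + 389) = 4 * 24 * 390 = 37440; answer 37440

37440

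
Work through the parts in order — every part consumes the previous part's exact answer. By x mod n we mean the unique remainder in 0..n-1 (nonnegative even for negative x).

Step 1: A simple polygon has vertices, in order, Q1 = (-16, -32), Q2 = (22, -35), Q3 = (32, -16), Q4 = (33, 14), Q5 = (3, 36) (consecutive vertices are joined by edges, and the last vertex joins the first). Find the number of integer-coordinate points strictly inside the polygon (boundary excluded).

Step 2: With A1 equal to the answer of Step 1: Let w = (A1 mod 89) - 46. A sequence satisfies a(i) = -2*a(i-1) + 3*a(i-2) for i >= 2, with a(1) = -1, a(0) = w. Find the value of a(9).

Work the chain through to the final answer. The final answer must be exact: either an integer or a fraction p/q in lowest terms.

Step 1: cross terms: (-16*-35 - 22*-32)=1264, (22*-16 - 32*-35)=768, (32*14 - 33*-16)=976, (33*36 - 3*14)=1146, (3*-32 - -16*36)=480; twice the area = |4634| = 4634; area = 2317; boundary points = 1 + 1 + 1 + 2 + 1 = 6; strictly interior points = area - boundary/2 + 1 = 2315; answer 2315
Step 2: A1 = 2315; w = -45; a(2) = -2*(-1) + 3*(-45) = -133; iterating: a(2)=-133, a(3)=263, a(4)=-925, a(5)=2639, a(6)=-8053, a(7)=24023, a(8)=-72205, a(9)=216479; answer 216479

216479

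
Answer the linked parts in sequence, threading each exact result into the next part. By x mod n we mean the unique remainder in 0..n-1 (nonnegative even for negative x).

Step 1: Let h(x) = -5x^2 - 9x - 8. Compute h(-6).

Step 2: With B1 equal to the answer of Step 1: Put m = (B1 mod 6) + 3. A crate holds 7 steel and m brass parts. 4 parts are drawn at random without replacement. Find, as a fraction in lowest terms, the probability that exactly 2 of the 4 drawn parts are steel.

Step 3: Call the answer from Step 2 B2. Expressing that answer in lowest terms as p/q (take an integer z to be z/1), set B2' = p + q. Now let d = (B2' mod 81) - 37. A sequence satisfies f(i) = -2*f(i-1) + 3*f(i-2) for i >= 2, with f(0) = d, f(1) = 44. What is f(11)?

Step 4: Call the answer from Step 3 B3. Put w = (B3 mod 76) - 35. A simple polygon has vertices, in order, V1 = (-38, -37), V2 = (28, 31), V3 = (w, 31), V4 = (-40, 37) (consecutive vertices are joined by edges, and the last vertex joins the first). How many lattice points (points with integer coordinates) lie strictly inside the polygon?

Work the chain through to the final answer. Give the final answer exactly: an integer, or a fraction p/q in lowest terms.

Step 1: -5*(-6)^2 - 9*(-6)^1 - 8 = (-180) + (54) + (-8) = -134; answer -134
Step 2: B1 = -134; m = 7; total draws C(14,4) = 1001; favorable C(7,2)*C(7,2) = 441; P = 63/143; answer 63/143
Step 3: B2 = 63/143; threaded value p + q = 206; d = 7; f(2) = -2*(44) + 3*(7) = -67; iterating: f(2)=-67, f(3)=266, f(4)=-733, f(5)=2264, f(6)=-6727, f(7)=20246, f(8)=-60673, f(9)=182084, f(10)=-546187, f(11)=1638626; answer 1638626
Step 4: B3 = 1638626; w = 31; cross terms: (-38*31 - 28*-37)=-142, (28*31 - 31*31)=-93, (31*37 - -40*31)=2387, (-40*-37 - -38*37)=2886; twice the area = |5038| = 5038; area = 2519; boundary points = 2 + 3 + 1 + 2 = 8; strictly interior points = area - boundary/2 + 1 = 2516; answer 2516

2516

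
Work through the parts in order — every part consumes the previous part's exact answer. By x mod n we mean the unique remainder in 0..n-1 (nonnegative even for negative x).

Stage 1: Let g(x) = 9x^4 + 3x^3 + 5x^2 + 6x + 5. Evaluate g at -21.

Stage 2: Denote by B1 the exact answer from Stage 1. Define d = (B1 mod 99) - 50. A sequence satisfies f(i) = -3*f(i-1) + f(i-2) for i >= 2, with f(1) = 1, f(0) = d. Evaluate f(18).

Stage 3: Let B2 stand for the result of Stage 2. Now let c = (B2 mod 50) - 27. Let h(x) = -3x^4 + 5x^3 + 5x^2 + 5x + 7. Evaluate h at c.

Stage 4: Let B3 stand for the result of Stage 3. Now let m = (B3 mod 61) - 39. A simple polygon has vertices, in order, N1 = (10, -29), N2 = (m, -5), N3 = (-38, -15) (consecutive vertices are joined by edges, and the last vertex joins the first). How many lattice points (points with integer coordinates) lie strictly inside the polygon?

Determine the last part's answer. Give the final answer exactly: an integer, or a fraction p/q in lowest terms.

385

Stage 1: 9*(-21)^4 + 3*(-21)^3 + 5*(-21)^2 + 6*(-21)^1 + 5 = (1750329) + (-27783) + (2205) + (-126) + (5) = 1724630; answer 1724630
Stage 2: B1 = 1724630; d = 0; f(2) = -3*(1) + 1*(0) = -3; iterating: f(2)=-3, f(3)=10, f(4)=-33, f(5)=109, f(6)=-360, f(7)=1189, f(8)=-3927, f(9)=12970, f(10)=-42837, f(11)=141481, f(12)=-467280, f(13)=1543321, f(14)=-5097243, f(15)=16835050, f(16)=-55602393, f(17)=183642229, f(18)=-606529080; answer -606529080
Stage 3: B2 = -606529080; c = -7; -3*(-7)^4 + 5*(-7)^3 + 5*(-7)^2 + 5*(-7)^1 + 7 = (-7203) + (-1715) + (245) + (-35) + (7) = -8701; answer -8701
Stage 4: B3 = -8701; m = -17; cross terms: (10*-5 - -17*-29)=-543, (-17*-15 - -38*-5)=65, (-38*-29 - 10*-15)=1252; twice the area = |774| = 774; area = 387; boundary points = 3 + 1 + 2 = 6; strictly interior points = area - boundary/2 + 1 = 385; answer 385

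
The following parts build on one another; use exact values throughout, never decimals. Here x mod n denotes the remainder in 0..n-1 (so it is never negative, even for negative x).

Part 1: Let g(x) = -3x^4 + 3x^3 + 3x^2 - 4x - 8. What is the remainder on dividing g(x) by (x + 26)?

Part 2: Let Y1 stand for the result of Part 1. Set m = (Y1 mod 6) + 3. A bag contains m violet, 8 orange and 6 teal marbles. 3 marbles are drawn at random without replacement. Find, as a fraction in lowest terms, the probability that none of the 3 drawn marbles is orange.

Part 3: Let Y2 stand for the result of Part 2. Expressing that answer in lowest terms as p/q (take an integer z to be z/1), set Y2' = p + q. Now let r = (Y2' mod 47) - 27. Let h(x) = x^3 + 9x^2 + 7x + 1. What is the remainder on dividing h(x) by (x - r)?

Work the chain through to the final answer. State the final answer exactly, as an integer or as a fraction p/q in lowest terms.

Part 1: remainder = value at the root: -3*(-26)^4 + 3*(-26)^3 + 3*(-26)^2 - 4*(-26)^1 - 8 = (-1370928) + (-52728) + (2028) + (104) + (-8) = -1421532; answer -1421532
Part 2: Y1 = -1421532; m = 3; total draws C(17,3) = 680; favorable C(9,3) = 84; P = 21/170; answer 21/170
Part 3: Y2 = 21/170; threaded value p + q = 191; r = -24; remainder = value at the root: 1*(-24)^3 + 9*(-24)^2 + 7*(-24)^1 + 1 = (-13824) + (5184) + (-168) + (1) = -8807; answer -8807

-8807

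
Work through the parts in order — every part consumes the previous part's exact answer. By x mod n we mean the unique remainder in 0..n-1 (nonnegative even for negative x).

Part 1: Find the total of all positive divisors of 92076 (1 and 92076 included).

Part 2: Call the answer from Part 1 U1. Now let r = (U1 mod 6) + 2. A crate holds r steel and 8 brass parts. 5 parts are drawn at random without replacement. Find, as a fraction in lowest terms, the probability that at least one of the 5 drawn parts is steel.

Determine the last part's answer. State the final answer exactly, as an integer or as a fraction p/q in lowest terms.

7/9

Part 1: 92076 = 2^2 * 3 * 7673; sigma = (1 + 2 + 4) * (1 + 3) * (1 + 7673) = 7 * 4 * 7674 = 214872; answer 214872
Part 2: U1 = 214872; r = 2; total draws C(10,5) = 252; complement C(8,5) = 56; favorable 252 - 56 = 196; P = 7/9; answer 7/9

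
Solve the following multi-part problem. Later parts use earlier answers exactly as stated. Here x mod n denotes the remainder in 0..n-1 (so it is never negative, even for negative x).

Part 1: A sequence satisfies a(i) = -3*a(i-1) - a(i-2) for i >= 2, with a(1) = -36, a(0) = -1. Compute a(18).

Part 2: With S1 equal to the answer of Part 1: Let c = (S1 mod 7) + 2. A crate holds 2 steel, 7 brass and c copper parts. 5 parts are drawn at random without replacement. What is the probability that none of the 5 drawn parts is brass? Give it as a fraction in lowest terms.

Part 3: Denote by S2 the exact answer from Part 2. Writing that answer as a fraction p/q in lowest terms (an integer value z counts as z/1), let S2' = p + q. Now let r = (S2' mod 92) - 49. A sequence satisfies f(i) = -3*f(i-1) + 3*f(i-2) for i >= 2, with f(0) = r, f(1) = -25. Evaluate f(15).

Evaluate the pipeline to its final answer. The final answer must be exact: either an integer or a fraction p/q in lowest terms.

-4281796080

Part 1: a(2) = -3*(-36) - 1*(-1) = 109; iterating: a(2)=109, a(3)=-291, a(4)=764, a(5)=-2001, a(6)=5239, a(7)=-13716, a(8)=35909, a(9)=-94011, a(10)=246124, a(11)=-644361, a(12)=1686959, a(13)=-4416516, a(14)=11562589, a(15)=-30271251, a(16)=79251164, a(17)=-207482241, a(18)=543195559; answer 543195559
Part 2: S1 = 543195559; c = 6; total draws C(15,5) = 3003; favorable C(8,5) = 56; P = 8/429; answer 8/429
Part 3: S2 = 8/429; threaded value p + q = 437; r = 20; f(2) = -3*(-25) + 3*(20) = 135; iterating: f(2)=135, f(3)=-480, f(4)=1845, f(5)=-6975, f(6)=26460, f(7)=-100305, f(8)=380295, f(9)=-1441800, f(10)=5466285, f(11)=-20724255, f(12)=78571620, f(13)=-297887625, f(14)=1129377735, f(15)=-4281796080; answer -4281796080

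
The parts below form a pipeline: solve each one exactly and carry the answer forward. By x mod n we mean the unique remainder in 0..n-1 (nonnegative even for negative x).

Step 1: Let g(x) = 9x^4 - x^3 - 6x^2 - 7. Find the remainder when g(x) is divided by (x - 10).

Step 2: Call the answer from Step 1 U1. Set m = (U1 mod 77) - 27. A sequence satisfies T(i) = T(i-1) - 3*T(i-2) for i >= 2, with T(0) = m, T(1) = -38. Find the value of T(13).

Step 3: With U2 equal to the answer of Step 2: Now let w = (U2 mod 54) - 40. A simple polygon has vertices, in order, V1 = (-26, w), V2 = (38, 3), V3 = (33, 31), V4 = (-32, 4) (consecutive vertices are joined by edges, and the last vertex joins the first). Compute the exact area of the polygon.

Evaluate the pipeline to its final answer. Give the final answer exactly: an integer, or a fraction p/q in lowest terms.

Step 1: remainder = value at the root: 9*(10)^4 - 1*(10)^3 - 6*(10)^2 - 7 = (90000) + (-1000) + (-600) + (-7) = 88393; answer 88393
Step 2: U1 = 88393; m = 47; T(2) = 1*(-38) - 3*(47) = -179; iterating: T(2)=-179, T(3)=-65, T(4)=472, T(5)=667, T(6)=-749, T(7)=-2750, T(8)=-503, T(9)=7747, T(10)=9256, T(11)=-13985, T(12)=-41753, T(13)=202; answer 202
Step 3: U2 = 202; w = 0; cross terms: (-26*3 - 38*0)=-78, (38*31 - 33*3)=1079, (33*4 - -32*31)=1124, (-32*0 - -26*4)=104; twice the area = |2229| = 2229; area = 2229/2; answer 2229/2

2229/2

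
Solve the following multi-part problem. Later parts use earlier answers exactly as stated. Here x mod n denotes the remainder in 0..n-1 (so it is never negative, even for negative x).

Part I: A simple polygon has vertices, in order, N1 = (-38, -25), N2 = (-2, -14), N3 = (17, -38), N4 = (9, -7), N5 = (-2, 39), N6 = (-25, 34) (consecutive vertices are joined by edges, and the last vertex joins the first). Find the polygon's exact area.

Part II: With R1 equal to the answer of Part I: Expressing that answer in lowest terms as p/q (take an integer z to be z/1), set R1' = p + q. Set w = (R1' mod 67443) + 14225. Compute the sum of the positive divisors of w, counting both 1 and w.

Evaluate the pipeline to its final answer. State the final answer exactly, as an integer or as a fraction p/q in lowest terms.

28560

Part I: cross terms: (-38*-14 - -2*-25)=482, (-2*-38 - 17*-14)=314, (17*-7 - 9*-38)=223, (9*39 - -2*-7)=337, (-2*34 - -25*39)=907, (-25*-25 - -38*34)=1917; twice the area = |4180| = 4180; area = 2090; answer 2090
Part II: R1 = 2090; threaded value p + q = 2091; w = 16316; 16316 = 2^2 * 4079; sigma = (1 + 2 + 4) * (1 + 4079) = 7 * 4080 = 28560; answer 28560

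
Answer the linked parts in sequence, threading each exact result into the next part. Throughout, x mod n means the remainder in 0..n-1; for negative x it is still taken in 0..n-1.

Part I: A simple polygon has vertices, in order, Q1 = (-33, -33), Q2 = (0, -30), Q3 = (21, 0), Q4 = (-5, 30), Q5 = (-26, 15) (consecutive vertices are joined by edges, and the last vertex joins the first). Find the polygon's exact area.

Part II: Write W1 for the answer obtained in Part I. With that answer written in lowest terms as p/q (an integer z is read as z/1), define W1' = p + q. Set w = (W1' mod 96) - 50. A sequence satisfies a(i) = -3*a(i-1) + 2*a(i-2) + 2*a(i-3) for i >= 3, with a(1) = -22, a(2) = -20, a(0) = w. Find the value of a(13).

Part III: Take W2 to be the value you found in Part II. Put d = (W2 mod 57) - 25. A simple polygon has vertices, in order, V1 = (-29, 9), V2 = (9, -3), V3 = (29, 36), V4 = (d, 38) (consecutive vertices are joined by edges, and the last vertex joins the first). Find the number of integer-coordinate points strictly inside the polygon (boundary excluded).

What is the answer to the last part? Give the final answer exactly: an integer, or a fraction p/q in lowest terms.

1646

Part I: cross terms: (-33*-30 - 0*-33)=990, (0*0 - 21*-30)=630, (21*30 - -5*0)=630, (-5*15 - -26*30)=705, (-26*-33 - -33*15)=1353; twice the area = |4308| = 4308; area = 2154; answer 2154
Part II: W1 = 2154; threaded value p + q = 2155; w = -7; a(3) = -3*(-20) + 2*(-22) + 2*(-7) = 2; iterating: a(3)=2, a(4)=-90, a(5)=234, a(6)=-878, a(7)=2922, a(8)=-10054, a(9)=34250, a(10)=-117014, a(11)=399434, a(12)=-1363830, a(13)=4656330; answer 4656330
Part III: W2 = 4656330; d = -25; cross terms: (-29*-3 - 9*9)=6, (9*36 - 29*-3)=411, (29*38 - -25*36)=2002, (-25*9 - -29*38)=877; twice the area = |3296| = 3296; area = 1648; boundary points = 2 + 1 + 2 + 1 = 6; strictly interior points = area - boundary/2 + 1 = 1646; answer 1646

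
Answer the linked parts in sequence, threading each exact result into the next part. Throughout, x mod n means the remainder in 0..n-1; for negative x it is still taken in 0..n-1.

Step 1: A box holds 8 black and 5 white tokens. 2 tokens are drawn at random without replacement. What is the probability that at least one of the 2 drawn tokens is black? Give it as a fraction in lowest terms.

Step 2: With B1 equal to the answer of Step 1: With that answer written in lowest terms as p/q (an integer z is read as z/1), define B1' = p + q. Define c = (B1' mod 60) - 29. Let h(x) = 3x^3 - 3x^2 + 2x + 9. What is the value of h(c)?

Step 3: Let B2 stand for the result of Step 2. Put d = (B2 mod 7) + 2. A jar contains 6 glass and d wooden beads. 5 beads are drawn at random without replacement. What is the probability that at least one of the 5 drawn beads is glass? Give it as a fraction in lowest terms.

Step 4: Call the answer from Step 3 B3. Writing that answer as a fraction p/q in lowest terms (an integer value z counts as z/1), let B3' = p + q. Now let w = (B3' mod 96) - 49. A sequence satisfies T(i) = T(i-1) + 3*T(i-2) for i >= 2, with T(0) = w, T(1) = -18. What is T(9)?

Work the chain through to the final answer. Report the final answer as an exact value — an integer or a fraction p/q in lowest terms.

Step 1: total draws C(13,2) = 78; complement C(5,2) = 10; favorable 78 - 10 = 68; P = 34/39; answer 34/39
Step 2: B1 = 34/39; threaded value p + q = 73; c = -16; 3*(-16)^3 - 3*(-16)^2 + 2*(-16)^1 + 9 = (-12288) + (-768) + (-32) + (9) = -13079; answer -13079
Step 3: B2 = -13079; d = 6; total draws C(12,5) = 792; complement C(6,5) = 6; favorable 792 - 6 = 786; P = 131/132; answer 131/132
Step 4: B3 = 131/132; threaded value p + q = 263; w = 22; T(2) = 1*(-18) + 3*(22) = 48; iterating: T(2)=48, T(3)=-6, T(4)=138, T(5)=120, T(6)=534, T(7)=894, T(8)=2496, T(9)=5178; answer 5178

5178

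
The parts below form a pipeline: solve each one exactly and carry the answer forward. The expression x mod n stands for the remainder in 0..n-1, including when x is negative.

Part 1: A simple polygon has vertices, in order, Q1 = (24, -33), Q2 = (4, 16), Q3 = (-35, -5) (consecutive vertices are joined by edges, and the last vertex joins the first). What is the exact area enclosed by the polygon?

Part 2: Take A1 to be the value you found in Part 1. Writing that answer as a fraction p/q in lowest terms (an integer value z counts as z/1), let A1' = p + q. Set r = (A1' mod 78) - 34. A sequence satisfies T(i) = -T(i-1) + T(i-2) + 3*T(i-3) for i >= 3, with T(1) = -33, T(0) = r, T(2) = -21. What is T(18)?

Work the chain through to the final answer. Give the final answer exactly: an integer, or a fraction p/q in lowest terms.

Part 1: cross terms: (24*16 - 4*-33)=516, (4*-5 - -35*16)=540, (-35*-33 - 24*-5)=1275; twice the area = |2331| = 2331; area = 2331/2; answer 2331/2
Part 2: A1 = 2331/2; threaded value p + q = 2333; r = 37; T(3) = -1*(-21) + 1*(-33) + 3*(37) = 99; iterating: T(3)=99, T(4)=-219, T(5)=255, T(6)=-177, T(7)=-225, T(8)=813, T(9)=-1569, T(10)=1707, T(11)=-837, T(12)=-2163, T(13)=6447, T(14)=-11121, T(15)=11079, T(16)=-2859, T(17)=-19425, T(18)=49803; answer 49803

49803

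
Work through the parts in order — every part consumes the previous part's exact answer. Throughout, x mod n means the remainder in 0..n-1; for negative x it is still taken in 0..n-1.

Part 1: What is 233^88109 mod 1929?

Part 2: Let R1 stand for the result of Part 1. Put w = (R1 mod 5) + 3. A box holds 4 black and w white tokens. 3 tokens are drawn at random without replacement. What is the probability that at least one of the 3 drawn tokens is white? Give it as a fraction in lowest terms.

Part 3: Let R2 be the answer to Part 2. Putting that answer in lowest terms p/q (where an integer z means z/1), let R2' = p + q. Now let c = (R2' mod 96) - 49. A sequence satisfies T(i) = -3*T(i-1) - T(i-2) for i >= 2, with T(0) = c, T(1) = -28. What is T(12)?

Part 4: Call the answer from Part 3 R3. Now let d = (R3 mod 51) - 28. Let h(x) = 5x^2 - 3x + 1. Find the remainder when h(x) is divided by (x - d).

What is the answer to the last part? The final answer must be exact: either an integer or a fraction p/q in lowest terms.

2269

Part 1: squarings mod 1929: 233^1=233, 233^2=277, 233^4=1498, 233^8=577, 233^16=1141, 233^32=1735, 233^64=985, 233^128=1867, 233^256=1915, 233^512=196, 233^1024=1765, 233^2048=1819, 233^4096=526, 233^8192=829, 233^16384=517, 233^32768=1087, 233^65536=1021; 233^88109 = 233^1 * 233^4 * 233^8 * 233^32 * 233^2048 * 233^4096 * 233^16384 * 233^65536 = 1187 (mod 1929); answer 1187
Part 2: R1 = 1187; w = 5; total draws C(9,3) = 84; complement C(4,3) = 4; favorable 84 - 4 = 80; P = 20/21; answer 20/21
Part 3: R2 = 20/21; threaded value p + q = 41; c = -8; T(2) = -3*(-28) - 1*(-8) = 92; iterating: T(2)=92, T(3)=-248, T(4)=652, T(5)=-1708, T(6)=4472, T(7)=-11708, T(8)=30652, T(9)=-80248, T(10)=210092, T(11)=-550028, T(12)=1439992; answer 1439992
Part 4: R3 = 1439992; d = -21; remainder = value at the root: 5*(-21)^2 - 3*(-21)^1 + 1 = (2205) + (63) + (1) = 2269; answer 2269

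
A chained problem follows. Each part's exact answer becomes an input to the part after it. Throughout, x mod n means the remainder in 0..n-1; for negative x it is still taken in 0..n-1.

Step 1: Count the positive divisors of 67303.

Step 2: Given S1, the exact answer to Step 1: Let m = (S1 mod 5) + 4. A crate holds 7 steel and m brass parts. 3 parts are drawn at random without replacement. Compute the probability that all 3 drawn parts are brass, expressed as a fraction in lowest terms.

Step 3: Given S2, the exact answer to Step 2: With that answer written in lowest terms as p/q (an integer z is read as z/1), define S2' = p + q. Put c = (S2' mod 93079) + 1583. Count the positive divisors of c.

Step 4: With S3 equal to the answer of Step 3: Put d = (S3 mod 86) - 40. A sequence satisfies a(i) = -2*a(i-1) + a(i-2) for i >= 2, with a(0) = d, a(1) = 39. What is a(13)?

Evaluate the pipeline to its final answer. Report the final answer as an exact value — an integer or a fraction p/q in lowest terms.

Step 1: 67303 = 17 * 37 * 107; number of divisors = (1+1) * (1+1) * (1+1) = 8; answer 8
Step 2: S1 = 8; m = 7; total draws C(14,3) = 364; favorable C(7,3) = 35; P = 5/52; answer 5/52
Step 3: S2 = 5/52; threaded value p + q = 57; c = 1640; 1640 = 2^3 * 5 * 41; number of divisors = (3+1) * (1+1) * (1+1) = 16; answer 16
Step 4: S3 = 16; d = -24; a(2) = -2*(39) + 1*(-24) = -102; iterating: a(2)=-102, a(3)=243, a(4)=-588, a(5)=1419, a(6)=-3426, a(7)=8271, a(8)=-19968, a(9)=48207, a(10)=-116382, a(11)=280971, a(12)=-678324, a(13)=1637619; answer 1637619

1637619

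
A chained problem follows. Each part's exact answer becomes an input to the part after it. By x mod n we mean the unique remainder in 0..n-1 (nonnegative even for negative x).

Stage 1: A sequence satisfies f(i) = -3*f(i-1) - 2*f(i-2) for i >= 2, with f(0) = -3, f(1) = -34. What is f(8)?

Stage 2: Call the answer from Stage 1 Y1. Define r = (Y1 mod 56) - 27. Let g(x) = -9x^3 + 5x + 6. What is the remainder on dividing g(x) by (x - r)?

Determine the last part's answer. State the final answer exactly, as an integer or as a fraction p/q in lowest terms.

Stage 1: f(2) = -3*(-34) - 2*(-3) = 108; iterating: f(2)=108, f(3)=-256, f(4)=552, f(5)=-1144, f(6)=2328, f(7)=-4696, f(8)=9432; answer 9432
Stage 2: Y1 = 9432; r = -3; remainder = value at the root: -9*(-3)^3 + 5*(-3)^1 + 6 = (243) + (-15) + (6) = 234; answer 234

234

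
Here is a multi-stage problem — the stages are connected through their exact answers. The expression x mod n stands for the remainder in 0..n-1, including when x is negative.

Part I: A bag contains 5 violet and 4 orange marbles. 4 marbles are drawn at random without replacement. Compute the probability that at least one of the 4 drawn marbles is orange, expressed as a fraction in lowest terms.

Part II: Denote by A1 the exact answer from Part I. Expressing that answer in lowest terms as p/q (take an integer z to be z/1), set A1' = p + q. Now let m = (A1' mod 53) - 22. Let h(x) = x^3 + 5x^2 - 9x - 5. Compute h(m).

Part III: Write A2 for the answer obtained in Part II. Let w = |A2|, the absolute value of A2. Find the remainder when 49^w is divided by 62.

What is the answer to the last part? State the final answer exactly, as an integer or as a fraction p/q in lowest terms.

Part I: total draws C(9,4) = 126; complement C(5,4) = 5; favorable 126 - 5 = 121; P = 121/126; answer 121/126
Part II: A1 = 121/126; threaded value p + q = 247; m = 13; 1*(13)^3 + 5*(13)^2 - 9*(13)^1 - 5 = (2197) + (845) + (-117) + (-5) = 2920; answer 2920
Part III: A2 = 2920; w = 2920; squarings mod 62: 49^1=49, 49^2=45, 49^4=41, 49^8=7, 49^16=49, 49^32=45, 49^64=41, 49^128=7, 49^256=49, 49^512=45, 49^1024=41, 49^2048=7; 49^2920 = 49^8 * 49^32 * 49^64 * 49^256 * 49^512 * 49^2048 = 5 (mod 62); answer 5

5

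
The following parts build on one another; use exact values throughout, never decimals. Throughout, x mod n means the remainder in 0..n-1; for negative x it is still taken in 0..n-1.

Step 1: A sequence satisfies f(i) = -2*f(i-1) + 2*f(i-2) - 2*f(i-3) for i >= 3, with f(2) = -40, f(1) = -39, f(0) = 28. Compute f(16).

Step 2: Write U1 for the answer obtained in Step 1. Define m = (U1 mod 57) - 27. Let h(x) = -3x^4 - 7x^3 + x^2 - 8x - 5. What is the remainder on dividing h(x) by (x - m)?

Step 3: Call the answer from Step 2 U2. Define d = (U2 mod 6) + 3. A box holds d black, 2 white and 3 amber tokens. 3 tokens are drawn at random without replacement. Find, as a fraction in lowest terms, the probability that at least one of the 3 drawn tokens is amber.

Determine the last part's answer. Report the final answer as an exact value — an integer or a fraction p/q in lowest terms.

Step 1: f(3) = -2*(-40) + 2*(-39) - 2*(28) = -54; iterating: f(3)=-54, f(4)=106, f(5)=-240, f(6)=800, f(7)=-2292, f(8)=6664, f(9)=-19512, f(10)=56936, f(11)=-166224, f(12)=485344, f(13)=-1417008, f(14)=4137152, f(15)=-12079008, f(16)=35266336; answer 35266336
Step 2: U1 = 35266336; m = 10; remainder = value at the root: -3*(10)^4 - 7*(10)^3 + 1*(10)^2 - 8*(10)^1 - 5 = (-30000) + (-7000) + (100) + (-80) + (-5) = -36985; answer -36985
Step 3: U2 = -36985; d = 8; total draws C(13,3) = 286; complement C(10,3) = 120; favorable 286 - 120 = 166; P = 83/143; answer 83/143

83/143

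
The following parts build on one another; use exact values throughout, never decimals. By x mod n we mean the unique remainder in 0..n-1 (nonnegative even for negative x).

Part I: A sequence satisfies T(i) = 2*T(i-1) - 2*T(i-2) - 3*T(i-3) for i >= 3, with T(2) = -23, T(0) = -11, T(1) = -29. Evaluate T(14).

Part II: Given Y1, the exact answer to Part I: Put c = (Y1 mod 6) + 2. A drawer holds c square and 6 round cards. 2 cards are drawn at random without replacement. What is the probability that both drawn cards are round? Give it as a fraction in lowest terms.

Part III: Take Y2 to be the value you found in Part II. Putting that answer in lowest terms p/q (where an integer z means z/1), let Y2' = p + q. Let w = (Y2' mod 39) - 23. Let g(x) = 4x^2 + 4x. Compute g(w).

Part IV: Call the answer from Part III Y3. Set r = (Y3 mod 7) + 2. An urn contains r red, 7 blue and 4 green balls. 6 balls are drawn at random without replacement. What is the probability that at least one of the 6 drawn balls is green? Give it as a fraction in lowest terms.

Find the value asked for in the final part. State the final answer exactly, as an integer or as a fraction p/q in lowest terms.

133/143

Part I: T(3) = 2*(-23) - 2*(-29) - 3*(-11) = 45; iterating: T(3)=45, T(4)=223, T(5)=425, T(6)=269, T(7)=-981, T(8)=-3775, T(9)=-6395, T(10)=-2297, T(11)=19521, T(12)=62821, T(13)=93491, T(14)=2777; answer 2777
Part II: Y1 = 2777; c = 7; total draws C(13,2) = 78; favorable C(6,2) = 15; P = 5/26; answer 5/26
Part III: Y2 = 5/26; threaded value p + q = 31; w = 8; 4*(8)^2 + 4*(8)^1 = (256) + (32) = 288; answer 288
Part IV: Y3 = 288; r = 3; total draws C(14,6) = 3003; complement C(10,6) = 210; favorable 3003 - 210 = 2793; P = 133/143; answer 133/143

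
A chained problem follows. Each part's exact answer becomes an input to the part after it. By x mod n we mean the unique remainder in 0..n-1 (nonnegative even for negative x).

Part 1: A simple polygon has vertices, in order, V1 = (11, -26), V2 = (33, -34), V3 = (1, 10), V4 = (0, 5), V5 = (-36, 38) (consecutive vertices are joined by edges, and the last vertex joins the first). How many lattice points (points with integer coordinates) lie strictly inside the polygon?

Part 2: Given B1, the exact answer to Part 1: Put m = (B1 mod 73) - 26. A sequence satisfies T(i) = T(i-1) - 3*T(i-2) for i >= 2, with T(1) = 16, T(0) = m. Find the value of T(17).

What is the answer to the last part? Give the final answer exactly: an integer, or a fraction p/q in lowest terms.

Part 1: cross terms: (11*-34 - 33*-26)=484, (33*10 - 1*-34)=364, (1*5 - 0*10)=5, (0*38 - -36*5)=180, (-36*-26 - 11*38)=518; twice the area = |1551| = 1551; area = 1551/2; boundary points = 2 + 4 + 1 + 3 + 1 = 11; strictly interior points = area - boundary/2 + 1 = 771; answer 771
Part 2: B1 = 771; m = 15; T(2) = 1*(16) - 3*(15) = -29; iterating: T(2)=-29, T(3)=-77, T(4)=10, T(5)=241, T(6)=211, T(7)=-512, T(8)=-1145, T(9)=391, T(10)=3826, T(11)=2653, T(12)=-8825, T(13)=-16784, T(14)=9691, T(15)=60043, T(16)=30970, T(17)=-149159; answer -149159

-149159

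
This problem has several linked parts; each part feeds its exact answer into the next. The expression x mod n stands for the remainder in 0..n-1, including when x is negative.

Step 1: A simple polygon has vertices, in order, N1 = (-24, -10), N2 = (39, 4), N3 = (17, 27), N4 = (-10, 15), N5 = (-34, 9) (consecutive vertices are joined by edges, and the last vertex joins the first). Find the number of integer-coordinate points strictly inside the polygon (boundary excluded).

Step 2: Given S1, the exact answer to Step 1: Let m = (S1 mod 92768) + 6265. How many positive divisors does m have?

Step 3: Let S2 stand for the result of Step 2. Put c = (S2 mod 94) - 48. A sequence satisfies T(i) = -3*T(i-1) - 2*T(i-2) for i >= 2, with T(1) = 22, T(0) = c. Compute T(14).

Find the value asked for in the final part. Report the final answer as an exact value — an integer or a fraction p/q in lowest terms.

360382

Step 1: cross terms: (-24*4 - 39*-10)=294, (39*27 - 17*4)=985, (17*15 - -10*27)=525, (-10*9 - -34*15)=420, (-34*-10 - -24*9)=556; twice the area = |2780| = 2780; area = 1390; boundary points = 7 + 1 + 3 + 6 + 1 = 18; strictly interior points = area - boundary/2 + 1 = 1382; answer 1382
Step 2: S1 = 1382; m = 7647; 7647 = 3 * 2549; number of divisors = (1+1) * (1+1) = 4; answer 4
Step 3: S2 = 4; c = -44; T(2) = -3*(22) - 2*(-44) = 22; iterating: T(2)=22, T(3)=-110, T(4)=286, T(5)=-638, T(6)=1342, T(7)=-2750, T(8)=5566, T(9)=-11198, T(10)=22462, T(11)=-44990, T(12)=90046, T(13)=-180158, T(14)=360382; answer 360382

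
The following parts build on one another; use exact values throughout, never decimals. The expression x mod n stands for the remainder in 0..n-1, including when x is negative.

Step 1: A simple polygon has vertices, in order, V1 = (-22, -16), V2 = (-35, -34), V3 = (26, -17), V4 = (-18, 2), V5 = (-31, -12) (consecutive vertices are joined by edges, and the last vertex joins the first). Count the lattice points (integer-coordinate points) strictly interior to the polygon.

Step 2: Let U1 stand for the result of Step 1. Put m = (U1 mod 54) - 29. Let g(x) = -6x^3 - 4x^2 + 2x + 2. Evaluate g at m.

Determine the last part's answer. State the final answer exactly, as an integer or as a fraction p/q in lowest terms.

-13830

Step 1: cross terms: (-22*-34 - -35*-16)=188, (-35*-17 - 26*-34)=1479, (26*2 - -18*-17)=-254, (-18*-12 - -31*2)=278, (-31*-16 - -22*-12)=232; twice the area = |1923| = 1923; area = 1923/2; boundary points = 1 + 1 + 1 + 1 + 1 = 5; strictly interior points = area - boundary/2 + 1 = 960; answer 960
Step 2: U1 = 960; m = 13; -6*(13)^3 - 4*(13)^2 + 2*(13)^1 + 2 = (-13182) + (-676) + (26) + (2) = -13830; answer -13830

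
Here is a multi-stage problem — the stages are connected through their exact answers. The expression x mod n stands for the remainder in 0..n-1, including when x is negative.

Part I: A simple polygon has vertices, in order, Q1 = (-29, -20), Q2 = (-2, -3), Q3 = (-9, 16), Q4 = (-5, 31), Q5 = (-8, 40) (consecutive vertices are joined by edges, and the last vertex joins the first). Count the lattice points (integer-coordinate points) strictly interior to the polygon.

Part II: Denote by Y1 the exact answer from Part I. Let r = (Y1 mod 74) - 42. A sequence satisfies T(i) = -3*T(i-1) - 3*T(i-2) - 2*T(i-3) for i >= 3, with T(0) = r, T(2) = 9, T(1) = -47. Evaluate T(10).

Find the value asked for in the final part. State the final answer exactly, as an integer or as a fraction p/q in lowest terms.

-7913

Part I: cross terms: (-29*-3 - -2*-20)=47, (-2*16 - -9*-3)=-59, (-9*31 - -5*16)=-199, (-5*40 - -8*31)=48, (-8*-20 - -29*40)=1320; twice the area = |1157| = 1157; area = 1157/2; boundary points = 1 + 1 + 1 + 3 + 3 = 9; strictly interior points = area - boundary/2 + 1 = 575; answer 575
Part II: Y1 = 575; r = 15; T(3) = -3*(9) - 3*(-47) - 2*(15) = 84; iterating: T(3)=84, T(4)=-185, T(5)=285, T(6)=-468, T(7)=919, T(8)=-1923, T(9)=3948, T(10)=-7913; answer -7913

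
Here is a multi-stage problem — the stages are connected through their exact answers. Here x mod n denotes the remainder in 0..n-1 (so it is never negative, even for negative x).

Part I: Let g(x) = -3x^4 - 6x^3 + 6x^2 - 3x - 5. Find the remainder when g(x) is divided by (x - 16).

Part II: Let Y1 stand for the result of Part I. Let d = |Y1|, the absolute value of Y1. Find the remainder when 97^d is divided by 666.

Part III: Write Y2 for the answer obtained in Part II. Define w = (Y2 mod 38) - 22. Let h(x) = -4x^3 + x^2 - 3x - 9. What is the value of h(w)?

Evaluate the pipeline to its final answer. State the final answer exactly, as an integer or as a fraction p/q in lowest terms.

27845

Part I: remainder = value at the root: -3*(16)^4 - 6*(16)^3 + 6*(16)^2 - 3*(16)^1 - 5 = (-196608) + (-24576) + (1536) + (-48) + (-5) = -219701; answer -219701
Part II: Y1 = -219701; d = 219701; squarings mod 666: 97^1=97, 97^2=85, 97^4=565, 97^8=211, 97^16=565, 97^32=211, 97^64=565, 97^128=211, 97^256=565, 97^512=211, 97^1024=565, 97^2048=211, 97^4096=565, 97^8192=211, 97^16384=565, 97^32768=211, 97^65536=565, 97^131072=211; 97^219701 = 97^1 * 97^4 * 97^16 * 97^32 * 97^512 * 97^2048 * 97^4096 * 97^16384 * 97^65536 * 97^131072 = 193 (mod 666); answer 193
Part III: Y2 = 193; w = -19; -4*(-19)^3 + 1*(-19)^2 - 3*(-19)^1 - 9 = (27436) + (361) + (57) + (-9) = 27845; answer 27845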